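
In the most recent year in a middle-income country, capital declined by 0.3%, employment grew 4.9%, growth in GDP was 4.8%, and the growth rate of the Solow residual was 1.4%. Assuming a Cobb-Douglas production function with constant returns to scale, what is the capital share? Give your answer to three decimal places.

gY = gA + α·gK + (1−α)·gL, so gY − gA − gL = α(gK − gL).
4.8 − 1.4 − 4.9 = α × (-0.3 − 4.9).
-1.5 = -5.2 α, so α = 0.28846.

α = 0.288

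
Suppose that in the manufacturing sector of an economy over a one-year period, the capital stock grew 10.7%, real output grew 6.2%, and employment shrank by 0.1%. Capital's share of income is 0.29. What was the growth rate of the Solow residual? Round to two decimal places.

Labor's share = 1 − 0.29 = 0.71.
The capital stock: 0.29 × 10.7 = 3.103 pp.
Employment: 0.71 × (-0.1) = -0.071 pp.
TFP growth = 6.2 − 3.032 = 3.168%.

3.17%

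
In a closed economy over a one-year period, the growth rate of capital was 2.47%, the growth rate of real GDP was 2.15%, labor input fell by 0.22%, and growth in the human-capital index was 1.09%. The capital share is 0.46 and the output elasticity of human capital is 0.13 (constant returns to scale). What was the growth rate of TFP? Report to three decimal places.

TFP growth was 0.962%.

Labor's share = 1 − 0.46 − 0.13 = 0.41.
Capital: 0.46 × 2.47 = 1.1362 pp.
The human-capital index: 0.13 × 1.09 = 0.1417 pp.
Labor input: 0.41 × (-0.22) = -0.0902 pp.
TFP growth = 2.15 − 1.1877 = 0.9623%.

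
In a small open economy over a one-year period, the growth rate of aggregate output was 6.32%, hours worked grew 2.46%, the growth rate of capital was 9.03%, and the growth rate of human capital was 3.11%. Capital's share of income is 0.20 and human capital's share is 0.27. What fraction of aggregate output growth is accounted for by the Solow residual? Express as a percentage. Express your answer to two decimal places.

Labor's share = 1 − 0.2 − 0.27 = 0.53.
Capital: 0.2 × 9.03 = 1.806 pp.
Human capital: 0.27 × 3.11 = 0.8397 pp.
Hours worked: 0.53 × 2.46 = 1.3038 pp.
TFP growth = 6.32 − 3.9495 = 2.3705%.
TFP share of growth = 2.3705 / 6.32 × 100 = 37.5079%.

37.51%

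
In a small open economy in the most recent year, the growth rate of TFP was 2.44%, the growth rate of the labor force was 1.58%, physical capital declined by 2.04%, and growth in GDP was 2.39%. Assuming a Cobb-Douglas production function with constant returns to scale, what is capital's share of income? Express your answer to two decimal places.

gY = gA + α·gK + (1−α)·gL, so gY − gA − gL = α(gK − gL).
2.39 − 2.44 − 1.58 = α × (-2.04 − 1.58).
-1.63 = -3.62 α, so α = 0.4503.

0.45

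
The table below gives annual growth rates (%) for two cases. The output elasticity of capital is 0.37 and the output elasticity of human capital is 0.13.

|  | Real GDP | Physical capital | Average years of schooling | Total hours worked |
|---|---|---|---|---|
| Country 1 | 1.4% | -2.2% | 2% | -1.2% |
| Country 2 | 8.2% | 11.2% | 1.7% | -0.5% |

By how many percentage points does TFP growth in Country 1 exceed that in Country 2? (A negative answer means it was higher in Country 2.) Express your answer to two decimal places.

Labor's share = 1 − 0.37 − 0.13 = 0.5.
Country 1: TFP = 1.4 + 0.814 − 0.26 + 0.6 = 2.554%.
Country 2: TFP = 8.2 − 4.144 − 0.221 + 0.25 = 4.085%.
Difference = 2.554 − (4.085) = -1.531 pp.

-1.53 percentage points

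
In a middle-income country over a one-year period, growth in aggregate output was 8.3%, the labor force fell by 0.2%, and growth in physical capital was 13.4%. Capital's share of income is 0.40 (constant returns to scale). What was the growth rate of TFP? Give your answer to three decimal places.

Labor's share = 1 − 0.4 = 0.6.
Physical capital: 0.4 × 13.4 = 5.36 pp.
The labor force: 0.6 × (-0.2) = -0.12 pp.
TFP growth = 8.3 − 5.24 = 3.06%.

TFP growth was 3.060%.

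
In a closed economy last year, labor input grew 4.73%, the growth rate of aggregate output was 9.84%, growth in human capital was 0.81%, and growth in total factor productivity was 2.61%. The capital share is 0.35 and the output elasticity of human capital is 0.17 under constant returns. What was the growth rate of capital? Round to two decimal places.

13.78%

Labor's share = 1 − 0.35 − 0.17 = 0.48.
gY = gA + 0.17×0.81 + 0.48×4.73 + 0.35×g.
0.35×g = 9.84 − 2.61 − 2.4081 = 4.8219.
g = 4.8219 / 0.35 = 13.7769%.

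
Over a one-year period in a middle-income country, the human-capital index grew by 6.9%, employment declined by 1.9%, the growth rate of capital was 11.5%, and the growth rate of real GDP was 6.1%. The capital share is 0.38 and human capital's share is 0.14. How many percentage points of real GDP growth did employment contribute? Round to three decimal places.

Labor's share = 1 − 0.38 − 0.14 = 0.48.
Contribution = share × growth = 0.48 × (-1.9) = -0.912 pp.

-0.912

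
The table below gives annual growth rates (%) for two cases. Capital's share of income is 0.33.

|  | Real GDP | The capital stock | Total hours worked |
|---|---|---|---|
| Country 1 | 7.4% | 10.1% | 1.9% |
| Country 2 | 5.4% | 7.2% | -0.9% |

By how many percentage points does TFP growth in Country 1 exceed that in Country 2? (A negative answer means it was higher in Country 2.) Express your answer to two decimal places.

Labor's share = 1 − 0.33 = 0.67.
Country 1: TFP = 7.4 − 3.333 − 1.273 = 2.794%.
Country 2: TFP = 5.4 − 2.376 + 0.603 = 3.627%.
Difference = 2.794 − (3.627) = -0.833 pp.

-0.83 percentage points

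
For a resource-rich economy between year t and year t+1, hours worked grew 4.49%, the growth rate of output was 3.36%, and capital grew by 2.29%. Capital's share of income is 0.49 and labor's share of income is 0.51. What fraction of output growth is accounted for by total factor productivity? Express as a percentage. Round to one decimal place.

Labor's share = 1 − 0.49 = 0.51.
Capital: 0.49 × 2.29 = 1.1221 pp.
Hours worked: 0.51 × 4.49 = 2.2899 pp.
TFP growth = 3.36 − 3.412 = -0.052%.
TFP share of growth = -0.052 / 3.36 × 100 = -1.548%.

-1.5%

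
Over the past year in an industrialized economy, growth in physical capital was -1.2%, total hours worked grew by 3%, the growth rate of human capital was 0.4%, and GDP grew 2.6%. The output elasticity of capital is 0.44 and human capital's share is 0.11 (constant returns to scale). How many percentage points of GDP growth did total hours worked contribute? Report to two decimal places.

Labor's share = 1 − 0.44 − 0.11 = 0.45.
Contribution = share × growth = 0.45 × 3 = 1.35 pp.

1.35 percentage points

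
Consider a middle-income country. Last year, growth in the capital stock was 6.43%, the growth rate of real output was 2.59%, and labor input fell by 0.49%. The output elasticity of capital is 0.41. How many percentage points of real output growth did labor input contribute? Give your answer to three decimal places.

-0.289 percentage points

Labor's share = 1 − 0.41 = 0.59.
Contribution = share × growth = 0.59 × (-0.49) = -0.2891 pp.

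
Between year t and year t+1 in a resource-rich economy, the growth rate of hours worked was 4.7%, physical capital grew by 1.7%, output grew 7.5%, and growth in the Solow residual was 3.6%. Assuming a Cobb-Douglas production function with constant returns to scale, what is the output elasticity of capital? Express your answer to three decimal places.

α = 0.267

gY = gA + α·gK + (1−α)·gL, so gY − gA − gL = α(gK − gL).
7.5 − 3.6 − 4.7 = α × (1.7 − 4.7).
-0.8 = -3 α, so α = 0.26667.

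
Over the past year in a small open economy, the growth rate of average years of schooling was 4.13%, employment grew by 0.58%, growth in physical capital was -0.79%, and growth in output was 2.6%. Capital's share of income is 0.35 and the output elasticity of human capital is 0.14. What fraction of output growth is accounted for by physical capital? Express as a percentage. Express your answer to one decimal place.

Physical capital contributed 0.35 × (-0.79) = -0.2765 pp.
Share of growth = -0.2765 / 2.6 × 100 = -10.635%.

Physical capital accounted for -10.6% of growth.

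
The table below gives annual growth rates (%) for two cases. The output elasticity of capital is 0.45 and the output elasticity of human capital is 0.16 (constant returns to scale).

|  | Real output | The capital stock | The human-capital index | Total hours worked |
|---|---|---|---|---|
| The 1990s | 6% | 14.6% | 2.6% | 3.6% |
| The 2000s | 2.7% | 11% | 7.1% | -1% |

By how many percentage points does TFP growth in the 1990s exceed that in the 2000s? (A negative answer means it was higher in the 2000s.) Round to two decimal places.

Labor's share = 1 − 0.45 − 0.16 = 0.39.
The 1990s: TFP = 6 − 6.57 − 0.416 − 1.404 = -2.39%.
The 2000s: TFP = 2.7 − 4.95 − 1.136 + 0.39 = -2.996%.
Difference = -2.39 − (-2.996) = 0.606 pp.

0.61 percentage points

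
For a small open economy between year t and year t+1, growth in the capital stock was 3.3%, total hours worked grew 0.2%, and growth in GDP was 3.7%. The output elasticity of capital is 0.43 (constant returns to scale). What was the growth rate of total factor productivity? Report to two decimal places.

2.17%

Labor's share = 1 − 0.43 = 0.57.
The capital stock: 0.43 × 3.3 = 1.419 pp.
Total hours worked: 0.57 × 0.2 = 0.114 pp.
TFP growth = 3.7 − 1.533 = 2.167%.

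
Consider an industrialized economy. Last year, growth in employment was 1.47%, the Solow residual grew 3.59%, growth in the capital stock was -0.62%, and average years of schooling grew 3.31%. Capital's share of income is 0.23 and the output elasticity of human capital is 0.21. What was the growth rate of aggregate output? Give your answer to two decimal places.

Labor's share = 1 − 0.23 − 0.21 = 0.56.
The capital stock: 0.23 × (-0.62) = -0.1426 pp.
Average years of schooling: 0.21 × 3.31 = 0.6951 pp.
Employment: 0.56 × 1.47 = 0.8232 pp.
Output growth = 3.59 + 1.3757 = 4.9657%.

4.97%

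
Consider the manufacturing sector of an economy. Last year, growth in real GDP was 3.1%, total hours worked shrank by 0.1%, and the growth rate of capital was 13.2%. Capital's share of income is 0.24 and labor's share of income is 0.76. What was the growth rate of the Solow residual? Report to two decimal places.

Labor's share = 1 − 0.24 = 0.76.
Capital: 0.24 × 13.2 = 3.168 pp.
Total hours worked: 0.76 × (-0.1) = -0.076 pp.
TFP growth = 3.1 − 3.092 = 0.008%.

0.01%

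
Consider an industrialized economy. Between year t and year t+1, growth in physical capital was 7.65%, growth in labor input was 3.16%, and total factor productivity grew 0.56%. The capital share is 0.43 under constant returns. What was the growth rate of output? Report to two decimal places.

Labor's share = 1 − 0.43 = 0.57.
Physical capital: 0.43 × 7.65 = 3.2895 pp.
Labor input: 0.57 × 3.16 = 1.8012 pp.
Output growth = 0.56 + 5.0907 = 5.6507%.

Output grew 5.65%.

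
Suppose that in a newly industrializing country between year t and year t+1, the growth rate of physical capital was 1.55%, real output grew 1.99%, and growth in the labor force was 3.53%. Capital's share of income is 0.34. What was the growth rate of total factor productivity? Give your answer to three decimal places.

Labor's share = 1 − 0.34 = 0.66.
Physical capital: 0.34 × 1.55 = 0.527 pp.
The labor force: 0.66 × 3.53 = 2.3298 pp.
TFP growth = 1.99 − 2.8568 = -0.8668%.

-0.867%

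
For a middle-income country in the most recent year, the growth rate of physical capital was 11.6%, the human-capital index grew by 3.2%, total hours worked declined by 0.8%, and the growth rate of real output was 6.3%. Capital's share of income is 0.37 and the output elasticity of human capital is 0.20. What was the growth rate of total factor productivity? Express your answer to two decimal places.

Labor's share = 1 − 0.37 − 0.2 = 0.43.
Physical capital: 0.37 × 11.6 = 4.292 pp.
The human-capital index: 0.2 × 3.2 = 0.64 pp.
Total hours worked: 0.43 × (-0.8) = -0.344 pp.
TFP growth = 6.3 − 4.588 = 1.712%.

Total factor productivity growth was 1.71%.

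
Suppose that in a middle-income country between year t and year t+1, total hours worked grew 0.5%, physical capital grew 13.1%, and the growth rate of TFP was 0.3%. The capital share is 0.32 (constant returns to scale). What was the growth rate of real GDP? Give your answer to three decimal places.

Labor's share = 1 − 0.32 = 0.68.
Physical capital: 0.32 × 13.1 = 4.192 pp.
Total hours worked: 0.68 × 0.5 = 0.34 pp.
Output growth = 0.3 + 4.532 = 4.832%.

Real GDP grew 4.832%.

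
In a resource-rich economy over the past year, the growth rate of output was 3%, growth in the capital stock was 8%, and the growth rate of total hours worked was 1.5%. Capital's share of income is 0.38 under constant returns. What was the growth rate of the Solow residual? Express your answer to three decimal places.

-0.970%

Labor's share = 1 − 0.38 = 0.62.
The capital stock: 0.38 × 8 = 3.04 pp.
Total hours worked: 0.62 × 1.5 = 0.93 pp.
TFP growth = 3 − 3.97 = -0.97%.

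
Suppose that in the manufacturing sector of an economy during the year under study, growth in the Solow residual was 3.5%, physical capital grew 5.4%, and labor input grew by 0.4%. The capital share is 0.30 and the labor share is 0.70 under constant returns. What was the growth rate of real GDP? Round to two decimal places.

5.40%

Labor's share = 1 − 0.3 = 0.7.
Physical capital: 0.3 × 5.4 = 1.62 pp.
Labor input: 0.7 × 0.4 = 0.28 pp.
Output growth = 3.5 + 1.9 = 5.4%.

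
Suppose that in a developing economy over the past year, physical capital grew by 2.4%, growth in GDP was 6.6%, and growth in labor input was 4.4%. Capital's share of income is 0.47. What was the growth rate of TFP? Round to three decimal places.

TFP growth was 3.140%.

Labor's share = 1 − 0.47 = 0.53.
Physical capital: 0.47 × 2.4 = 1.128 pp.
Labor input: 0.53 × 4.4 = 2.332 pp.
TFP growth = 6.6 − 3.46 = 3.14%.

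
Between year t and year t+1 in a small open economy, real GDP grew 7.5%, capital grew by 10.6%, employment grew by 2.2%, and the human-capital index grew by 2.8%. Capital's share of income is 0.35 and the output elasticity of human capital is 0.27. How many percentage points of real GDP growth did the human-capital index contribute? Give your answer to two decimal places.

Contribution = share × growth = 0.27 × 2.8 = 0.756 pp.

0.76 percentage points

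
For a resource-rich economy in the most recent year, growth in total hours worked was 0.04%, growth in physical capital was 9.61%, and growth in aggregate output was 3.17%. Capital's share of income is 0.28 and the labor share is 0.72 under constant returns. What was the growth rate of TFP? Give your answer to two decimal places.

0.45%

Labor's share = 1 − 0.28 = 0.72.
Physical capital: 0.28 × 9.61 = 2.6908 pp.
Total hours worked: 0.72 × 0.04 = 0.0288 pp.
TFP growth = 3.17 − 2.7196 = 0.4504%.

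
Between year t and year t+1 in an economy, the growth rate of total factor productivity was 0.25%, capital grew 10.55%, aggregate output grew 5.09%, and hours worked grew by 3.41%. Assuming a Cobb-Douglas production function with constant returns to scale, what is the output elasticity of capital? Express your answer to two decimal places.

0.20

gY = gA + α·gK + (1−α)·gL, so gY − gA − gL = α(gK − gL).
5.09 − 0.25 − 3.41 = α × (10.55 − 3.41).
1.43 = 7.14 α, so α = 0.2003.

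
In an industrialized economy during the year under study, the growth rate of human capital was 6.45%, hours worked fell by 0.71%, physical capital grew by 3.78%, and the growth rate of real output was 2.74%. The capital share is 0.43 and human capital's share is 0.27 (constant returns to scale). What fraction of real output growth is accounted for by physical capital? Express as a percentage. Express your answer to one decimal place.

Physical capital accounted for 59.3% of growth.

Physical capital contributed 0.43 × 3.78 = 1.6254 pp.
Share of growth = 1.6254 / 2.74 × 100 = 59.321%.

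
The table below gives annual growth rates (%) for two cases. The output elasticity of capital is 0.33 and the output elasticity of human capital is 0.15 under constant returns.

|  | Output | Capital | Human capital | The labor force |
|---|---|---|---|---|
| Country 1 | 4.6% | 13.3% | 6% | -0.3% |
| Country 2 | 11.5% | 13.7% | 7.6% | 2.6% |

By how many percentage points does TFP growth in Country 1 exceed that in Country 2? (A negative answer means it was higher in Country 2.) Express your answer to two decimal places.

-5.02 percentage points

Labor's share = 1 − 0.33 − 0.15 = 0.52.
Country 1: TFP = 4.6 − 4.389 − 0.9 + 0.156 = -0.533%.
Country 2: TFP = 11.5 − 4.521 − 1.14 − 1.352 = 4.487%.
Difference = -0.533 − (4.487) = -5.02 pp.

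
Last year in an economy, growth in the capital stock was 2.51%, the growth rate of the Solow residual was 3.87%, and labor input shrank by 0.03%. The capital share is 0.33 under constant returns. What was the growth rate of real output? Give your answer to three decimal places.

4.678%

Labor's share = 1 − 0.33 = 0.67.
The capital stock: 0.33 × 2.51 = 0.8283 pp.
Labor input: 0.67 × (-0.03) = -0.0201 pp.
Output growth = 3.87 + 0.8082 = 4.6782%.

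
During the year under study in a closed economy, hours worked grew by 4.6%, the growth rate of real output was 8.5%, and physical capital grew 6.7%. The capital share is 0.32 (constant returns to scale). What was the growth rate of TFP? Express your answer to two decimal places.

Labor's share = 1 − 0.32 = 0.68.
Physical capital: 0.32 × 6.7 = 2.144 pp.
Hours worked: 0.68 × 4.6 = 3.128 pp.
TFP growth = 8.5 − 5.272 = 3.228%.

3.23%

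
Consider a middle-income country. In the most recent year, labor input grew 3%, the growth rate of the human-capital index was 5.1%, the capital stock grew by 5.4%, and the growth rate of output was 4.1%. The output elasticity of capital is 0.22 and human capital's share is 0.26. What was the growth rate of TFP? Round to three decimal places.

Labor's share = 1 − 0.22 − 0.26 = 0.52.
The capital stock: 0.22 × 5.4 = 1.188 pp.
The human-capital index: 0.26 × 5.1 = 1.326 pp.
Labor input: 0.52 × 3 = 1.56 pp.
TFP growth = 4.1 − 4.074 = 0.026%.

TFP growth was 0.026%.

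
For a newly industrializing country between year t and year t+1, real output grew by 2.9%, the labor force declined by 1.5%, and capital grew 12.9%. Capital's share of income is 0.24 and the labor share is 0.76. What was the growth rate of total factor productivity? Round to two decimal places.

Total factor productivity growth was 0.94%.

Labor's share = 1 − 0.24 = 0.76.
Capital: 0.24 × 12.9 = 3.096 pp.
The labor force: 0.76 × (-1.5) = -1.14 pp.
TFP growth = 2.9 − 1.956 = 0.944%.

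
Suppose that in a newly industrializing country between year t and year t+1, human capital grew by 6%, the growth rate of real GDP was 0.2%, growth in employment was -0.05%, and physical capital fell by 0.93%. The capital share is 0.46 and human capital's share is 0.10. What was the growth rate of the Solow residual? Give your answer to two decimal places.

Labor's share = 1 − 0.46 − 0.1 = 0.44.
Physical capital: 0.46 × (-0.93) = -0.4278 pp.
Human capital: 0.1 × 6 = 0.6 pp.
Employment: 0.44 × (-0.05) = -0.022 pp.
TFP growth = 0.2 − 0.1502 = 0.0498%.

The Solow residual grew 0.05%.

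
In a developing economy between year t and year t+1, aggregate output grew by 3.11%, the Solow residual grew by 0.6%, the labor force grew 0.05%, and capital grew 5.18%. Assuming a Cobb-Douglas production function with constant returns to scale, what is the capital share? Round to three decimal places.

α = 0.480

gY = gA + α·gK + (1−α)·gL, so gY − gA − gL = α(gK − gL).
3.11 − 0.6 − 0.05 = α × (5.18 − 0.05).
2.46 = 5.13 α, so α = 0.47953.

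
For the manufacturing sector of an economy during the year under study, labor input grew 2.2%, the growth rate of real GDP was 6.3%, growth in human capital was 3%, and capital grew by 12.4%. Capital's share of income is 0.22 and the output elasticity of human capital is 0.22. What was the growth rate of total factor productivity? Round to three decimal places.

1.680%

Labor's share = 1 − 0.22 − 0.22 = 0.56.
Capital: 0.22 × 12.4 = 2.728 pp.
Human capital: 0.22 × 3 = 0.66 pp.
Labor input: 0.56 × 2.2 = 1.232 pp.
TFP growth = 6.3 − 4.62 = 1.68%.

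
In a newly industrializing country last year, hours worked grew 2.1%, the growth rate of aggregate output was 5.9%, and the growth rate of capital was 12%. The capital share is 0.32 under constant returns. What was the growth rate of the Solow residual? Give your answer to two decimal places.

0.63%

Labor's share = 1 − 0.32 = 0.68.
Capital: 0.32 × 12 = 3.84 pp.
Hours worked: 0.68 × 2.1 = 1.428 pp.
TFP growth = 5.9 − 5.268 = 0.632%.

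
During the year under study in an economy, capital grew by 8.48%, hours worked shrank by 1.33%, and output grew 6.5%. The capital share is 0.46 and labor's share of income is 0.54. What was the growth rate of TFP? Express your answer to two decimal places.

TFP grew 3.32%.

Labor's share = 1 − 0.46 = 0.54.
Capital: 0.46 × 8.48 = 3.9008 pp.
Hours worked: 0.54 × (-1.33) = -0.7182 pp.
TFP growth = 6.5 − 3.1826 = 3.3174%.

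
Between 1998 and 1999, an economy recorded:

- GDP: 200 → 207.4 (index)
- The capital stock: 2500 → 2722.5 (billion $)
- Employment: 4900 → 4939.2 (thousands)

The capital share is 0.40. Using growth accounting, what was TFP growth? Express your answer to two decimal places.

-0.34%

GDP growth = (207.4 − 200) / 200 = 3.7%.
The capital stock growth = (2722.5 − 2500) / 2500 = 8.9%.
Employment growth = (4939.2 − 4900) / 4900 = 0.8%.
Labor's share = 1 − 0.4 = 0.6.
The capital stock: 0.4 × 8.9 = 3.56 pp.
Employment: 0.6 × 0.8 = 0.48 pp.
TFP growth = 3.7 − 4.04 = -0.34%.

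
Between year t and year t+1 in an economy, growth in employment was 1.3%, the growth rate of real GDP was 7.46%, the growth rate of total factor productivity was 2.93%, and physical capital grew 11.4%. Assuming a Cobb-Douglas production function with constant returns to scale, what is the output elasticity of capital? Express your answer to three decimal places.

gY = gA + α·gK + (1−α)·gL, so gY − gA − gL = α(gK − gL).
7.46 − 2.93 − 1.3 = α × (11.4 − 1.3).
3.23 = 10.1 α, so α = 0.3198.

0.320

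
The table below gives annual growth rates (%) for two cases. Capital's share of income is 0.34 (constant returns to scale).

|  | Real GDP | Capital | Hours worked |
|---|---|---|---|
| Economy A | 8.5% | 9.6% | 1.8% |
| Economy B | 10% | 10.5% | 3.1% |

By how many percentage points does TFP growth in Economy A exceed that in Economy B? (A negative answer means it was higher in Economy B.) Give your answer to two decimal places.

Labor's share = 1 − 0.34 = 0.66.
Economy A: TFP = 8.5 − 3.264 − 1.188 = 4.048%.
Economy B: TFP = 10 − 3.57 − 2.046 = 4.384%.
Difference = 4.048 − (4.384) = -0.336 pp.

-0.34 percentage points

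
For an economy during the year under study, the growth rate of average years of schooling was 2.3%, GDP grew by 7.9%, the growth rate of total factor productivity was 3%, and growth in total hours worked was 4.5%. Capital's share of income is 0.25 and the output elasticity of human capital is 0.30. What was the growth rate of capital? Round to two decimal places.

8.74%

Labor's share = 1 − 0.25 − 0.3 = 0.45.
gY = gA + 0.3×2.3 + 0.45×4.5 + 0.25×g.
0.25×g = 7.9 − 3 − 2.715 = 2.185.
g = 2.185 / 0.25 = 8.74%.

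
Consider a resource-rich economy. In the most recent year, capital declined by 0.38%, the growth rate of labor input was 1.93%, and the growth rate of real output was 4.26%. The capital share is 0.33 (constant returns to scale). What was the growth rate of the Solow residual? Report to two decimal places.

3.09%

Labor's share = 1 − 0.33 = 0.67.
Capital: 0.33 × (-0.38) = -0.1254 pp.
Labor input: 0.67 × 1.93 = 1.2931 pp.
TFP growth = 4.26 − 1.1677 = 3.0923%.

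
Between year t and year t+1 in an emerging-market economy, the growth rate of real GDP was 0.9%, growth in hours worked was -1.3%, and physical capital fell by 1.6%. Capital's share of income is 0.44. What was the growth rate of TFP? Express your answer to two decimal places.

Labor's share = 1 − 0.44 = 0.56.
Physical capital: 0.44 × (-1.6) = -0.704 pp.
Hours worked: 0.56 × (-1.3) = -0.728 pp.
TFP growth = 0.9 + 1.432 = 2.332%.

2.33%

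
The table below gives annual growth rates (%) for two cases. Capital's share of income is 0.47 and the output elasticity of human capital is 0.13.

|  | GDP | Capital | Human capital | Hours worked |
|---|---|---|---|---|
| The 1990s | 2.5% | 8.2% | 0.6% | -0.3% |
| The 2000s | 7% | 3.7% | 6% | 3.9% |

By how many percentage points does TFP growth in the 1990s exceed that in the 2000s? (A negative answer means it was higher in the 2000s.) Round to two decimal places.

Labor's share = 1 − 0.47 − 0.13 = 0.4.
The 1990s: TFP = 2.5 − 3.854 − 0.078 + 0.12 = -1.312%.
The 2000s: TFP = 7 − 1.739 − 0.78 − 1.56 = 2.921%.
Difference = -1.312 − (2.921) = -4.233 pp.

-4.23 percentage points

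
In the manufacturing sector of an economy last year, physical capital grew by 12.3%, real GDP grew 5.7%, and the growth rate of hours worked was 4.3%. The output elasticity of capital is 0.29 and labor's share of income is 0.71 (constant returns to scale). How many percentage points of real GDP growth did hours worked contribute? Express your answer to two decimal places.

Labor's share = 1 − 0.29 = 0.71.
Contribution = share × growth = 0.71 × 4.3 = 3.053 pp.

3.05 pp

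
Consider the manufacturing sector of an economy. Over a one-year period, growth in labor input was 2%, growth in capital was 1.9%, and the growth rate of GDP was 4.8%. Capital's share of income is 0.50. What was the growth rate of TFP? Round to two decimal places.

2.85%

Labor's share = 1 − 0.5 = 0.5.
Capital: 0.5 × 1.9 = 0.95 pp.
Labor input: 0.5 × 2 = 1 pp.
TFP growth = 4.8 − 1.95 = 2.85%.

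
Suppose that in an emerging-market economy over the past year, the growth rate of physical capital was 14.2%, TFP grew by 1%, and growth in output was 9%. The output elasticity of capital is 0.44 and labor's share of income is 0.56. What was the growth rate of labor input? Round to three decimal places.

Labor's share = 1 − 0.44 = 0.56.
gY = gA + 0.44×14.2 + 0.56×g.
0.56×g = 9 − 1 − 6.248 = 1.752.
g = 1.752 / 0.56 = 3.12857%.

3.129%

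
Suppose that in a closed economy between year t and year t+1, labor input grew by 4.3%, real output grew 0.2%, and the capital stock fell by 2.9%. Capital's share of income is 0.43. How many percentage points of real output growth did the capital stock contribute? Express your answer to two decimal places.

Contribution = share × growth = 0.43 × (-2.9) = -1.247 pp.

-1.25 pp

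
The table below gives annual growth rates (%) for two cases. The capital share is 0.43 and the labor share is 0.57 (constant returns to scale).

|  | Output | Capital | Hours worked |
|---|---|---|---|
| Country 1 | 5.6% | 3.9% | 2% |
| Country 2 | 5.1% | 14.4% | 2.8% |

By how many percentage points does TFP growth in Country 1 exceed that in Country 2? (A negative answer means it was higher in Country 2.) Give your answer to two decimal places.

5.47 percentage points

Labor's share = 1 − 0.43 = 0.57.
Country 1: TFP = 5.6 − 1.677 − 1.14 = 2.783%.
Country 2: TFP = 5.1 − 6.192 − 1.596 = -2.688%.
Difference = 2.783 − (-2.688) = 5.471 pp.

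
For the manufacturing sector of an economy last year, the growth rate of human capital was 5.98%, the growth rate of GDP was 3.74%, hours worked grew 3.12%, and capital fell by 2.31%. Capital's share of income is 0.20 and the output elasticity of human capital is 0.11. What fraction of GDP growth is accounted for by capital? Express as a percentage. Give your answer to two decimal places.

-12.35%

Capital contributed 0.2 × (-2.31) = -0.462 pp.
Share of growth = -0.462 / 3.74 × 100 = -12.3529%.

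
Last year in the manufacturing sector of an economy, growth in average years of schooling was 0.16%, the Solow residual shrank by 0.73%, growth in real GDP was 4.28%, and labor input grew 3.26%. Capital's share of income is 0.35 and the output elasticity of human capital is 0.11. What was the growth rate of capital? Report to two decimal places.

Labor's share = 1 − 0.35 − 0.11 = 0.54.
gY = gA + 0.11×0.16 + 0.54×3.26 + 0.35×g.
0.35×g = 4.28 + 0.73 − 1.778 = 3.232.
g = 3.232 / 0.35 = 9.2343%.

Capital growth was 9.23%.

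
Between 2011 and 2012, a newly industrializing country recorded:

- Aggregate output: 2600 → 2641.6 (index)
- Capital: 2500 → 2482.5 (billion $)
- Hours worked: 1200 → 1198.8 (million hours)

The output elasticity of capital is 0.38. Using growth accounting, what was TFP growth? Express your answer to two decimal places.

Aggregate output growth = (2641.6 − 2600) / 2600 = 1.6%.
Capital growth = (2482.5 − 2500) / 2500 = -0.7%.
Hours worked growth = (1198.8 − 1200) / 1200 = -0.1%.
Labor's share = 1 − 0.38 = 0.62.
Capital: 0.38 × (-0.7) = -0.266 pp.
Hours worked: 0.62 × (-0.1) = -0.062 pp.
TFP growth = 1.6 + 0.328 = 1.928%.

1.93%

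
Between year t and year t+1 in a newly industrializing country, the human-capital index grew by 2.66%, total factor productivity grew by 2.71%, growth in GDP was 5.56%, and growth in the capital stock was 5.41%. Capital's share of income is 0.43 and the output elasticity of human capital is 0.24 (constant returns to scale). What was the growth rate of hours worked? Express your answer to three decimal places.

Labor's share = 1 − 0.43 − 0.24 = 0.33.
gY = gA + 0.43×5.41 + 0.24×2.66 + 0.33×g.
0.33×g = 5.56 − 2.71 − 2.9647 = -0.1147.
g = -0.1147 / 0.33 = -0.34758%.

-0.348%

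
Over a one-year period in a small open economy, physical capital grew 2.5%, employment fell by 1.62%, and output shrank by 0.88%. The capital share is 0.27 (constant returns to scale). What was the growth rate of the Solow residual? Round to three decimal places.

-0.372%

Labor's share = 1 − 0.27 = 0.73.
Physical capital: 0.27 × 2.5 = 0.675 pp.
Employment: 0.73 × (-1.62) = -1.1826 pp.
TFP growth = -0.88 + 0.5076 = -0.3724%.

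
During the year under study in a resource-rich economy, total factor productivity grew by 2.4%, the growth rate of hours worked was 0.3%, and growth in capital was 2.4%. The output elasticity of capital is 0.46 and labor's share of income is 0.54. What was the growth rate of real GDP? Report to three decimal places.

Labor's share = 1 − 0.46 = 0.54.
Capital: 0.46 × 2.4 = 1.104 pp.
Hours worked: 0.54 × 0.3 = 0.162 pp.
Output growth = 2.4 + 1.266 = 3.666%.

3.666%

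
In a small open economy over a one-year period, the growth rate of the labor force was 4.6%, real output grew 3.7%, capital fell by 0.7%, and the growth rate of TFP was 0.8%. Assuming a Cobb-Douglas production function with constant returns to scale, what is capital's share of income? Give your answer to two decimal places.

0.32

gY = gA + α·gK + (1−α)·gL, so gY − gA − gL = α(gK − gL).
3.7 − 0.8 − 4.6 = α × (-0.7 − 4.6).
-1.7 = -5.3 α, so α = 0.3208.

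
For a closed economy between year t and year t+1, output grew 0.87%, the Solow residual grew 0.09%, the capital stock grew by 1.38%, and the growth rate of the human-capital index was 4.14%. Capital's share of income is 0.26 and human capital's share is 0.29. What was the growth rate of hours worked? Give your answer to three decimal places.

-1.732%

Labor's share = 1 − 0.26 − 0.29 = 0.45.
gY = gA + 0.26×1.38 + 0.29×4.14 + 0.45×g.
0.45×g = 0.87 − 0.09 − 1.5594 = -0.7794.
g = -0.7794 / 0.45 = -1.732%.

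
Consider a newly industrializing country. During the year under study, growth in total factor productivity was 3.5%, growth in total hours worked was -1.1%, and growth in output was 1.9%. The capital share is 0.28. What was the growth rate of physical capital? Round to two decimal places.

Labor's share = 1 − 0.28 = 0.72.
gY = gA + 0.72×(-1.1) + 0.28×g.
0.28×g = 1.9 − 3.5 + 0.792 = -0.808.
g = -0.808 / 0.28 = -2.8857%.

-2.89%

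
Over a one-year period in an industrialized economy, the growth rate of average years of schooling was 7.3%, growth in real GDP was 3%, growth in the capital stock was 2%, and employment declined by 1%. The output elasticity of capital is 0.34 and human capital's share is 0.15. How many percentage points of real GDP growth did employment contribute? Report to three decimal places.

Labor's share = 1 − 0.34 − 0.15 = 0.51.
Contribution = share × growth = 0.51 × (-1) = -0.51 pp.

-0.510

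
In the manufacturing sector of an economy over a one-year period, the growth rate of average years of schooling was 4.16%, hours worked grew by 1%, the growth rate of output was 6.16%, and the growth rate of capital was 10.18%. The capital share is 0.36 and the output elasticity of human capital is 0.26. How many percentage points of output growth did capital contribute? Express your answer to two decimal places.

3.66

Contribution = share × growth = 0.36 × 10.18 = 3.6648 pp.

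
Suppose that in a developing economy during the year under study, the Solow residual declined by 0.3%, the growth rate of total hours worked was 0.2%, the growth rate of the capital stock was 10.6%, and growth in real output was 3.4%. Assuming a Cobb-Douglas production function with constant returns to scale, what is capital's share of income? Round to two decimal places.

Capital's share of income is 0.34.

gY = gA + α·gK + (1−α)·gL, so gY − gA − gL = α(gK − gL).
3.4 + 0.3 − 0.2 = α × (10.6 − 0.2).
3.5 = 10.4 α, so α = 0.3365.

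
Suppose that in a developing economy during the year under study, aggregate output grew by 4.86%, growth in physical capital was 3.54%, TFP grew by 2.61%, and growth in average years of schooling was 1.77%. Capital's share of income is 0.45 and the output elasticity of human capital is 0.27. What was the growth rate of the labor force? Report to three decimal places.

The labor force grew 0.640%.

Labor's share = 1 − 0.45 − 0.27 = 0.28.
gY = gA + 0.45×3.54 + 0.27×1.77 + 0.28×g.
0.28×g = 4.86 − 2.61 − 2.0709 = 0.1791.
g = 0.1791 / 0.28 = 0.63964%.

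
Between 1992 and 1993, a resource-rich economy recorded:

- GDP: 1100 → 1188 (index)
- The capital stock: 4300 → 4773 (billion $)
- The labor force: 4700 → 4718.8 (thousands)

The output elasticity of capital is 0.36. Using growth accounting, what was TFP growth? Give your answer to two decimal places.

TFP grew 3.78%.

GDP growth = (1188 − 1100) / 1100 = 8%.
The capital stock growth = (4773 − 4300) / 4300 = 11%.
The labor force growth = (4718.8 − 4700) / 4700 = 0.4%.
Labor's share = 1 − 0.36 = 0.64.
The capital stock: 0.36 × 11 = 3.96 pp.
The labor force: 0.64 × 0.4 = 0.256 pp.
TFP growth = 8 − 4.216 = 3.784%.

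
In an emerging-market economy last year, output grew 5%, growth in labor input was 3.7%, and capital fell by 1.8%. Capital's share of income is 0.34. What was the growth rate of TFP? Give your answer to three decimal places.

Labor's share = 1 − 0.34 = 0.66.
Capital: 0.34 × (-1.8) = -0.612 pp.
Labor input: 0.66 × 3.7 = 2.442 pp.
TFP growth = 5 − 1.83 = 3.17%.

3.170%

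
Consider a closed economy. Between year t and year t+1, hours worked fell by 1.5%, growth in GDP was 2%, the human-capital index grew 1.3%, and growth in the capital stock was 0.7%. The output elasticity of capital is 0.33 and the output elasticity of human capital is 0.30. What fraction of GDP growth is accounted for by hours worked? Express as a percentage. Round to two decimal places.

-27.75%

Labor's share = 1 − 0.33 − 0.3 = 0.37.
Hours worked contributed 0.37 × (-1.5) = -0.555 pp.
Share of growth = -0.555 / 2 × 100 = -27.75%.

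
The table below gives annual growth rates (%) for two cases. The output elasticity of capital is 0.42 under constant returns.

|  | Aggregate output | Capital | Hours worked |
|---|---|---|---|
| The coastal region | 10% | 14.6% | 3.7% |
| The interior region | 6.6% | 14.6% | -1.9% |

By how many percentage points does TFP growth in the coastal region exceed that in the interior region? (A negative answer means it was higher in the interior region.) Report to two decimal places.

Labor's share = 1 − 0.42 = 0.58.
The coastal region: TFP = 10 − 6.132 − 2.146 = 1.722%.
The interior region: TFP = 6.6 − 6.132 + 1.102 = 1.57%.
Difference = 1.722 − (1.57) = 0.152 pp.

0.15 percentage points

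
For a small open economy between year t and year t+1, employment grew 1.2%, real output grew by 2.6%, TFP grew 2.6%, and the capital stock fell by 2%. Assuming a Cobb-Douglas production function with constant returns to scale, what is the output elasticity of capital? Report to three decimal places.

α = 0.375

gY = gA + α·gK + (1−α)·gL, so gY − gA − gL = α(gK − gL).
2.6 − 2.6 − 1.2 = α × (-2 − 1.2).
-1.2 = -3.2 α, so α = 0.375.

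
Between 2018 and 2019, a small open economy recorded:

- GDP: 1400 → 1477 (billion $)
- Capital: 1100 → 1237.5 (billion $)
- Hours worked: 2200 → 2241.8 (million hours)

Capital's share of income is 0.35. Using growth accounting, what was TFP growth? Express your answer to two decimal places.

GDP growth = (1477 − 1400) / 1400 = 5.5%.
Capital growth = (1237.5 − 1100) / 1100 = 12.5%.
Hours worked growth = (2241.8 − 2200) / 2200 = 1.9%.
Labor's share = 1 − 0.35 = 0.65.
Capital: 0.35 × 12.5 = 4.375 pp.
Hours worked: 0.65 × 1.9 = 1.235 pp.
TFP growth = 5.5 − 5.61 = -0.11%.

-0.11%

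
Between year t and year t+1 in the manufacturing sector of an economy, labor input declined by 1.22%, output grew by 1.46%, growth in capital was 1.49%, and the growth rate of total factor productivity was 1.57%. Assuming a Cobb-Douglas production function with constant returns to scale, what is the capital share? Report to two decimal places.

gY = gA + α·gK + (1−α)·gL, so gY − gA − gL = α(gK − gL).
1.46 − 1.57 + 1.22 = α × (1.49 − (-1.22)).
1.11 = 2.71 α, so α = 0.4096.

α = 0.41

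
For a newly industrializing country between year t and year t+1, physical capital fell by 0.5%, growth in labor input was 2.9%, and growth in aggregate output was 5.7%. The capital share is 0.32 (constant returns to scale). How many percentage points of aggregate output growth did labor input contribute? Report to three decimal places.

1.972

Labor's share = 1 − 0.32 = 0.68.
Contribution = share × growth = 0.68 × 2.9 = 1.972 pp.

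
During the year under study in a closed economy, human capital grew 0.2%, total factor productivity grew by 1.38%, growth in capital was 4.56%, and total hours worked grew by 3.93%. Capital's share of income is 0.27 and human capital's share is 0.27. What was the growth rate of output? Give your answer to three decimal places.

Labor's share = 1 − 0.27 − 0.27 = 0.46.
Capital: 0.27 × 4.56 = 1.2312 pp.
Human capital: 0.27 × 0.2 = 0.054 pp.
Total hours worked: 0.46 × 3.93 = 1.8078 pp.
Output growth = 1.38 + 3.093 = 4.473%.

4.473%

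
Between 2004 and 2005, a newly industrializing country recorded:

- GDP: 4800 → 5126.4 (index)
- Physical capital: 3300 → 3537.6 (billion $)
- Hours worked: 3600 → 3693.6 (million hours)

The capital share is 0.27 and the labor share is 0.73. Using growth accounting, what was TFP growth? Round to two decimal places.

GDP growth = (5126.4 − 4800) / 4800 = 6.8%.
Physical capital growth = (3537.6 − 3300) / 3300 = 7.2%.
Hours worked growth = (3693.6 − 3600) / 3600 = 2.6%.
Labor's share = 1 − 0.27 = 0.73.
Physical capital: 0.27 × 7.2 = 1.944 pp.
Hours worked: 0.73 × 2.6 = 1.898 pp.
TFP growth = 6.8 − 3.842 = 2.958%.

2.96%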